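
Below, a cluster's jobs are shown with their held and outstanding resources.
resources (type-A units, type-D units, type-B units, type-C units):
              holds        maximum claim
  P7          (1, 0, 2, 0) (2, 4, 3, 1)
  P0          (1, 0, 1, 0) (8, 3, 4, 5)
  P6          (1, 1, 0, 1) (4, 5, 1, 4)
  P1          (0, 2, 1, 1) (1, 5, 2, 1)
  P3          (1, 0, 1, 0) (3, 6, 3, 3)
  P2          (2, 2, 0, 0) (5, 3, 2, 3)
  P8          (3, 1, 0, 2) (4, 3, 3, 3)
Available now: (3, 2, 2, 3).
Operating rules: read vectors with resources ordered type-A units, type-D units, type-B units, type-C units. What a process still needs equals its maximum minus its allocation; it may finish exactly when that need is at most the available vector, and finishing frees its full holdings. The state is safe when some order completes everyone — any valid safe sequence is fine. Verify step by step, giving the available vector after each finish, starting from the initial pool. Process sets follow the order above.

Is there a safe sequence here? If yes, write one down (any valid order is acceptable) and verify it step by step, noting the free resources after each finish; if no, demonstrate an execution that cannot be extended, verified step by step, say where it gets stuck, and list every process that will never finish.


SAFE, for example via the order P2, P7, P6, P8, P3, P0, P1.
Key observation: P2 is the earliest step where a requested resource binds exactly: need (3, 1, 2, 3), pool (3, 2, 2, 3) at its turn.
Walking it through:
  pool = (3, 2, 2, 3)
  P2: need (3, 1, 2, 3) fits (3, 2, 2, 3); releases (2, 2, 0, 0), pool now (5, 4, 2, 3)
  P7: need (1, 4, 1, 1) fits (5, 4, 2, 3); releases (1, 0, 2, 0), pool now (6, 4, 4, 3)
  P6: need (3, 4, 1, 3) fits (6, 4, 4, 3); releases (1, 1, 0, 1), pool now (7, 5, 4, 4)
  P8: need (1, 2, 3, 1) fits (7, 5, 4, 4); releases (3, 1, 0, 2), pool now (10, 6, 4, 6)
  P3: need (2, 6, 2, 3) fits (10, 6, 4, 6); releases (1, 0, 1, 0), pool now (11, 6, 5, 6)
  P0: need (7, 3, 3, 5) fits (11, 6, 5, 6); releases (1, 0, 1, 0), pool now (12, 6, 6, 6)
  P1: need (1, 3, 1, 0) fits (12, 6, 6, 6); releases (0, 2, 1, 1), pool now (12, 8, 7, 7)


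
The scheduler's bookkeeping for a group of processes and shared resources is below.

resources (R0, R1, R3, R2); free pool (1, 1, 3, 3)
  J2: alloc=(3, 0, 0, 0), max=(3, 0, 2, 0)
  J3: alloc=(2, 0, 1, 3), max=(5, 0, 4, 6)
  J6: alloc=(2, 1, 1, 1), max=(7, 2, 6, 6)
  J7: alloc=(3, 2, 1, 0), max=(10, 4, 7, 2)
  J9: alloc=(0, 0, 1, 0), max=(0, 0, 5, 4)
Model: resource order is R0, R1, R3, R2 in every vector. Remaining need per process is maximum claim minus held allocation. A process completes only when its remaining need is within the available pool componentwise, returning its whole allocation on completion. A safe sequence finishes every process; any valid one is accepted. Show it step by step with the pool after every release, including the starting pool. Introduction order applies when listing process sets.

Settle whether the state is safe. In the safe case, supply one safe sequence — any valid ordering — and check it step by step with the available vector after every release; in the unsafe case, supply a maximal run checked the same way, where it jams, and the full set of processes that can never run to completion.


SAFE — a valid safe sequence is J2, J3, J9, J6, J7.
Key observation: the first exact fit in this order is J3 — it needs (3, 0, 3, 3) with (4, 1, 3, 3) free, meeting a requested resource to the last unit.
Walking it through:
  pool = (1, 1, 3, 3)
  J2 needs (0, 0, 2, 0) <= (1, 1, 3, 3) -> finishes; pool += (3, 0, 0, 0) = (4, 1, 3, 3)
  J3 needs (3, 0, 3, 3) <= (4, 1, 3, 3) -> finishes; pool += (2, 0, 1, 3) = (6, 1, 4, 6)
  J9 needs (0, 0, 4, 4) <= (6, 1, 4, 6) -> finishes; pool += (0, 0, 1, 0) = (6, 1, 5, 6)
  J6 needs (5, 1, 5, 5) <= (6, 1, 5, 6) -> finishes; pool += (2, 1, 1, 1) = (8, 2, 6, 7)
  J7 needs (7, 2, 6, 2) <= (8, 2, 6, 7) -> finishes; pool += (3, 2, 1, 0) = (11, 4, 7, 7)


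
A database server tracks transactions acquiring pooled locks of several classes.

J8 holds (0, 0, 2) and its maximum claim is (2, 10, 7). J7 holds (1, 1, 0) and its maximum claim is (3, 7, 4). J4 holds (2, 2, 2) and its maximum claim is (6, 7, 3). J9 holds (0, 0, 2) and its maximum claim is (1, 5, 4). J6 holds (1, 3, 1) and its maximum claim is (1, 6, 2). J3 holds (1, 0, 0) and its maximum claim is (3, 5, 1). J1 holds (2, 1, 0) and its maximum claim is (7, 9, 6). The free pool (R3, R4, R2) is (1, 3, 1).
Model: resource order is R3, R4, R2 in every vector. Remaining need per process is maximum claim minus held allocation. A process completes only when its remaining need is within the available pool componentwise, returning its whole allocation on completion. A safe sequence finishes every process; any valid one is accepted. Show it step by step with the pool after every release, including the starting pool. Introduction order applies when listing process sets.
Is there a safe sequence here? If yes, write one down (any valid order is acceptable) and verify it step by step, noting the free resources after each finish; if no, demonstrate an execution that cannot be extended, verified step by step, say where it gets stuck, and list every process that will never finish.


SAFE, for example via the order J6, J9, J7, J3, J4, J1, J8.
Key observation: the first exact fit in this order is J6 — it needs (0, 3, 1) with (1, 3, 1) free, meeting a requested resource to the last unit.
Check, step by step:
  pool = (1, 3, 1)
  J6: need (0, 3, 1) fits (1, 3, 1); releases (1, 3, 1), pool now (2, 6, 2)
  J9: need (1, 5, 2) fits (2, 6, 2); releases (0, 0, 2), pool now (2, 6, 4)
  J7: need (2, 6, 4) fits (2, 6, 4); releases (1, 1, 0), pool now (3, 7, 4)
  J3: need (2, 5, 1) fits (3, 7, 4); releases (1, 0, 0), pool now (4, 7, 4)
  J4: need (4, 5, 1) fits (4, 7, 4); releases (2, 2, 2), pool now (6, 9, 6)
  J1: need (5, 8, 6) fits (6, 9, 6); releases (2, 1, 0), pool now (8, 10, 6)
  J8: need (2, 10, 5) fits (8, 10, 6); releases (0, 0, 2), pool now (8, 10, 8)


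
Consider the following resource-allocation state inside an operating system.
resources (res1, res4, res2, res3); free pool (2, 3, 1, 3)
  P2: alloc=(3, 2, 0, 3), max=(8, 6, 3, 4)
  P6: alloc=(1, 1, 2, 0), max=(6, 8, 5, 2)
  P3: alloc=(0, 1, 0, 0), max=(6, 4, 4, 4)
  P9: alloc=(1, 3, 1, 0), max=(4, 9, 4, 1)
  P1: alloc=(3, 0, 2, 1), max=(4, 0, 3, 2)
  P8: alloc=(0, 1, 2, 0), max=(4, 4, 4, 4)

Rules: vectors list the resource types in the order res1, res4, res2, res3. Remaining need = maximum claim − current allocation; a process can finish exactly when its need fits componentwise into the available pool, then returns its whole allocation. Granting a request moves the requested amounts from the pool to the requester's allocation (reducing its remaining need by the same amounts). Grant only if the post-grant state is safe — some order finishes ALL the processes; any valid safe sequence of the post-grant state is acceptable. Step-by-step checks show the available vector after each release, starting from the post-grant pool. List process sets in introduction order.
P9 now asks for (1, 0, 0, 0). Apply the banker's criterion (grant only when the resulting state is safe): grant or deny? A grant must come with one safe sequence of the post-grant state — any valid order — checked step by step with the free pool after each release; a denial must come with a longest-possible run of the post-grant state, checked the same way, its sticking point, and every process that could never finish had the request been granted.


DENY — the pretend-granted state is unsafe.
Key observation: after P1, P8 the pool peaks at (4, 4, 5, 4), and each blocked process is short somewhere: P2 on res1; P6 on res1, res4; P3 on res1; P9 on res4.
Pretend the grant happened; the run P1, P8 goes as far as possible. Verifying each step:
  pool = (1, 3, 1, 3)
  run P1 (needs (1, 0, 1, 1), free (1, 3, 1, 3)); after release of (3, 0, 2, 1) the pool is (4, 3, 3, 4)
  run P8 (needs (4, 3, 2, 4), free (4, 3, 3, 4)); after release of (0, 1, 2, 0) the pool is (4, 4, 5, 4)
  P2 still needs (5, 4, 3, 1) but only (4, 4, 5, 4) is free — short on res1
  P6 still needs (5, 7, 3, 2) but only (4, 4, 5, 4) is free — short on res1 and res4
  P3 still needs (6, 3, 4, 4) but only (4, 4, 5, 4) is free — short on res1
  P9 still needs (2, 6, 3, 1) but only (4, 4, 5, 4) is free — short on res4
Post-grant, the permanently blocked set is P2, P6, P3 and P9.


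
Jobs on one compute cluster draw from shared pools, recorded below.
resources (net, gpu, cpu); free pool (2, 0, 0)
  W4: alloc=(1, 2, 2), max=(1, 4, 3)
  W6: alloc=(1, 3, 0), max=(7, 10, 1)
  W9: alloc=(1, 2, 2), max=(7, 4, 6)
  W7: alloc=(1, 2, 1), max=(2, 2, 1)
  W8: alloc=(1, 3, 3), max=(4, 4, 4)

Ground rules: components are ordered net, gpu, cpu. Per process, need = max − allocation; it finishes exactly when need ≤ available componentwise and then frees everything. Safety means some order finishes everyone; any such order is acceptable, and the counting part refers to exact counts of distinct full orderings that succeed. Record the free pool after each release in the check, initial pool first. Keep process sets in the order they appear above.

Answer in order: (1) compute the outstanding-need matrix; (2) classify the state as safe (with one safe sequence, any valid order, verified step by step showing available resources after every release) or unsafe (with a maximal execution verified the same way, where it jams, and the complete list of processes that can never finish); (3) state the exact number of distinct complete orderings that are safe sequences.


(1) Remaining need (order net, gpu, cpu):
  W4: (0, 2, 1)
  W6: (6, 7, 1)
  W9: (6, 2, 4)
  W7: (1, 0, 0)
  W8: (3, 1, 1)
(2) UNSAFE.
Key observation: net is the bottleneck — with W7, W8, W4 done the pool holds (5, 7, 6), short of every remaining need.
The run W7, W8, W4 cannot be extended any further. Check, step by step:
  pool = (2, 0, 0)
  run W7 (needs (1, 0, 0), free (2, 0, 0)); after release of (1, 2, 1) the pool is (3, 2, 1)
  run W8 (needs (3, 1, 1), free (3, 2, 1)); after release of (1, 3, 3) the pool is (4, 5, 4)
  run W4 (needs (0, 2, 1), free (4, 5, 4)); after release of (1, 2, 2) the pool is (5, 7, 6)
  W6 cannot run: need (6, 7, 1) vs free (5, 7, 6) (insufficient net)
  W9 cannot run: need (6, 2, 4) vs free (5, 7, 6) (insufficient net)
Processes that can never finish: W6 and W9.
(3) The exact count: 0 of the possible complete orderings are safe sequences.


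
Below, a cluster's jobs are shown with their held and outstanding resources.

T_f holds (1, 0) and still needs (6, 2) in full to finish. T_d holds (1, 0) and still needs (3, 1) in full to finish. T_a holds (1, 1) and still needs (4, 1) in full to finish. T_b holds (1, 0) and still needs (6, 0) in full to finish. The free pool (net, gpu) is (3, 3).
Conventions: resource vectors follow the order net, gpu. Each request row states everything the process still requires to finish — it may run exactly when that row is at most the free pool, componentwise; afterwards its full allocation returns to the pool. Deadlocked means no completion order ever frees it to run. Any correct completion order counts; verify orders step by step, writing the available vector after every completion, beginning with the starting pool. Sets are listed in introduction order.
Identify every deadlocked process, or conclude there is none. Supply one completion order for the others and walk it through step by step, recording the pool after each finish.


Deadlocked set: T_f and T_b.
Key observation: T_d, T_a can finish, but then (5, 4) is all there is, and the blocked group's net demands exceed it.
The rest can finish in the order T_d, T_a. Walking it through:
  pool = (3, 3)
  T_d needs (3, 1) <= (3, 3) -> finishes; pool += (1, 0) = (4, 3)
  T_a needs (4, 1) <= (4, 3) -> finishes; pool += (1, 1) = (5, 4)
The blocked processes can never fit:
  T_f cannot run: need (6, 2) vs free (5, 4) (insufficient net)
  T_b cannot run: need (6, 0) vs free (5, 4) (insufficient net)


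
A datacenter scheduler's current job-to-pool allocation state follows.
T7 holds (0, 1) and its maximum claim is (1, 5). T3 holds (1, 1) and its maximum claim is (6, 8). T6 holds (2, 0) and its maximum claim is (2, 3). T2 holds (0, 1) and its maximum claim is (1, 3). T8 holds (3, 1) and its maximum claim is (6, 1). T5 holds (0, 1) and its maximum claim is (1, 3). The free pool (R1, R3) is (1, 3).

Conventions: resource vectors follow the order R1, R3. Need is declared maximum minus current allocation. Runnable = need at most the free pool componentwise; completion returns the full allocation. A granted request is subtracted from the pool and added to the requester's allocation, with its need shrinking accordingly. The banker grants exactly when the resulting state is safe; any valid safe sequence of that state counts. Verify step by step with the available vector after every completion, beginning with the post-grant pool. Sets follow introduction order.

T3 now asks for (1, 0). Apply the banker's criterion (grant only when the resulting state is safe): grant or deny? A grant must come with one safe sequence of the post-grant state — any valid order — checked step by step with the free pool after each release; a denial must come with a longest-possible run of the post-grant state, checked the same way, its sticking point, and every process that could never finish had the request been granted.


DENY: after the grant no complete ordering would exist.
Key observation: even finishing T6, T2, T7, T5 leaves just (2, 6) free — too little R1 for any of the remaining processes.
Pretend the grant happened; the run T6, T2, T7, T5 goes as far as possible. Walking it through:
  pool = (0, 3)
  T6 needs (0, 3) <= (0, 3) -> finishes; pool += (2, 0) = (2, 3)
  T2 needs (1, 2) <= (2, 3) -> finishes; pool += (0, 1) = (2, 4)
  T7 needs (1, 4) <= (2, 4) -> finishes; pool += (0, 1) = (2, 5)
  T5 needs (1, 2) <= (2, 5) -> finishes; pool += (0, 1) = (2, 6)
  T3 still needs (4, 7) but only (2, 6) is free — short on R1 and R3
  T8 still needs (3, 0) but only (2, 6) is free — short on R1
Post-grant, the permanently blocked set is T3 and T8.


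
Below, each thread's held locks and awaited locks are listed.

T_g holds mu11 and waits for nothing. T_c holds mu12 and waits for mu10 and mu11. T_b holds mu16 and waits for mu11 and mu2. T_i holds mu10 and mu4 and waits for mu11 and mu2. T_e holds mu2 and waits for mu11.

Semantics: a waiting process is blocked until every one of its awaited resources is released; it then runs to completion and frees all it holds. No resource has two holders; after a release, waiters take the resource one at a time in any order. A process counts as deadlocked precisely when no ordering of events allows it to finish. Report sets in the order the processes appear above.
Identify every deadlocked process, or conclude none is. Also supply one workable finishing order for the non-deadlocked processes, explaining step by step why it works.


Nothing here is deadlocked.
Key observation: all waits point, directly or indirectly, at processes that can finish, so nothing is permanently blocked.
The rest can finish in the order T_g, T_e, T_i, T_c, T_b.
Check, step by step:
  T_g waits on nothing -> runs at once and releases mu11
  T_e waits on mu11 — all released -> runs and releases mu2
  T_i waits on mu11 and mu2 — all released -> runs and releases mu10 and mu4
  T_c waits on mu10 and mu11 — all released -> runs and releases mu12
  T_b waits on mu11 and mu2 — all released -> runs and releases mu16


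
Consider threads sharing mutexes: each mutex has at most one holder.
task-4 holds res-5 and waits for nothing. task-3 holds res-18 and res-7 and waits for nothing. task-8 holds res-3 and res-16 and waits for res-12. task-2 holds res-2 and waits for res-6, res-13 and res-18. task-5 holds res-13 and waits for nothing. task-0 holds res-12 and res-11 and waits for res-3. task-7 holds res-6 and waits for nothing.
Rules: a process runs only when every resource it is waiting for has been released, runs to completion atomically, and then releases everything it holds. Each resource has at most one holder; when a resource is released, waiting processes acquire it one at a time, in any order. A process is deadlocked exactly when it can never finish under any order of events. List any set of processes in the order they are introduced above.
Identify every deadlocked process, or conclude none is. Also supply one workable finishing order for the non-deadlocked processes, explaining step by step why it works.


Deadlocked set: task-8 and task-0.
Key observation: the cycle task-8 -> task-0 -> task-8 can never break — each member waits on the next; no other process is dragged down with it.
The rest can finish in the order task-3, task-5, task-4, task-7, task-2.
Check, step by step:
  run task-3 (it waits on nothing); releases res-18 and res-7
  run task-5 (it waits on nothing); releases res-13
  run task-4 (it waits on nothing); releases res-5
  run task-7 (it waits on nothing); releases res-6
  run task-2 (all its waits — res-6, res-13 and res-18 — are resolved); releases res-2


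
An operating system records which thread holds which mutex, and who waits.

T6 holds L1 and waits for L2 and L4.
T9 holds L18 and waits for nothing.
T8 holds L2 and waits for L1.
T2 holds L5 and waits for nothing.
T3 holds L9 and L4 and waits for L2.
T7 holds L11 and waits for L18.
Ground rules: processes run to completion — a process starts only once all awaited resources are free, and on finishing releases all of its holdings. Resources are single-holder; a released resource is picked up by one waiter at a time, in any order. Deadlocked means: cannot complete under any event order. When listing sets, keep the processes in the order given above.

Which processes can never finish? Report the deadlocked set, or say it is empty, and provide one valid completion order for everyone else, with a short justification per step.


Deadlocked set: T6, T8 and T3.
Key observation: nobody on the ring T6 -> T8 -> T6 can start until another member finishes, which never happens; T3 is caught in further circular waits.
The rest can finish in the order T2, T9, T7.
Walking it through:
  run T2 (it waits on nothing); releases L5
  run T9 (it waits on nothing); releases L18
  T7: everything it awaited (L18) is free; runs, freeing L11


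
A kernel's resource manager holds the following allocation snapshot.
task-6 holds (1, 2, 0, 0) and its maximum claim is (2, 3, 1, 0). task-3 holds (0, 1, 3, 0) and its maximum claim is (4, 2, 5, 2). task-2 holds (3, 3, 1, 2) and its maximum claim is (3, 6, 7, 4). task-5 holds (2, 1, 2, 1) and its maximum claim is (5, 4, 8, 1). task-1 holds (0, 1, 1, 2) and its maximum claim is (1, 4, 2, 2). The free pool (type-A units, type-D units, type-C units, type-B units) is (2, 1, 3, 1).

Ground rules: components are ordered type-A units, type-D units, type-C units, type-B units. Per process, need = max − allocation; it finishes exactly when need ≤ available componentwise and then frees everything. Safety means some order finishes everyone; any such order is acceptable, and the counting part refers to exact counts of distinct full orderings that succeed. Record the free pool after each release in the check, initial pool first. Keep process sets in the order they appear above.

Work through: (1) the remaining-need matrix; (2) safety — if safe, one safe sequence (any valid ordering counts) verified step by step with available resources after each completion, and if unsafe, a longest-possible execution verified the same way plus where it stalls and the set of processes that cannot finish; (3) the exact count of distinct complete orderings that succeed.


(1) Outstanding need per process (order type-A units, type-D units, type-C units, type-B units):
  task-6: (1, 1, 1, 0)
  task-3: (4, 1, 2, 2)
  task-2: (0, 3, 6, 2)
  task-5: (3, 3, 6, 0)
  task-1: (1, 3, 1, 0)
(2) UNSAFE — no complete ordering exists.
Key observation: after task-6, task-1 the pool peaks at (3, 4, 4, 3), and each blocked process is short somewhere: task-3 on type-A units; task-2 on type-C units; task-5 on type-C units.
A maximal execution: task-6, task-1 — then nothing else fits. Walking it through:
  pool = (2, 1, 3, 1)
  task-6 needs (1, 1, 1, 0) <= (2, 1, 3, 1) -> finishes; pool += (1, 2, 0, 0) = (3, 3, 3, 1)
  task-1 needs (1, 3, 1, 0) <= (3, 3, 3, 1) -> finishes; pool += (0, 1, 1, 2) = (3, 4, 4, 3)
  blocked: task-3 wants (4, 1, 2, 2), pool (3, 4, 4, 3) — not enough type-A units
  blocked: task-2 wants (0, 3, 6, 2), pool (3, 4, 4, 3) — not enough type-C units
  blocked: task-5 wants (3, 3, 6, 0), pool (3, 4, 4, 3) — not enough type-C units
Never able to finish: task-3, task-2 and task-5.
(3) Precisely 0 of the possible complete orderings are safe sequences.


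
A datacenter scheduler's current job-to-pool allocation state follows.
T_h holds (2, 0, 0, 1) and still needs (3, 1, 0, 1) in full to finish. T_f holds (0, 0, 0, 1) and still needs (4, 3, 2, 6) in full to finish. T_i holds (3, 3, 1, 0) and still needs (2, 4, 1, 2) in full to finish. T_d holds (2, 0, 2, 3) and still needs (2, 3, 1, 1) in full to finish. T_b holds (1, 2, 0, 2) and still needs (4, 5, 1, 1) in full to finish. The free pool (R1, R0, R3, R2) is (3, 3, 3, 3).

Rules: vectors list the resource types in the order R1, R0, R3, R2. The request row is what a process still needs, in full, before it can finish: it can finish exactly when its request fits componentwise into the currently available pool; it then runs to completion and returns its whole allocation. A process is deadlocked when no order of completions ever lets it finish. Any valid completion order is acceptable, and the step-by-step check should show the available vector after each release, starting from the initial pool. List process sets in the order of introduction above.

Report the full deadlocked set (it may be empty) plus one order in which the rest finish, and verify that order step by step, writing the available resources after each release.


Deadlocked: T_i and T_b.
Key observation: the wall is R0: completing T_d, T_h, T_f brings the pool only to (7, 3, 5, 8), and all the rest need more.
One completion order for the rest: T_d, T_h, T_f. Step-by-step check:
  pool = (3, 3, 3, 3)
  run T_d (needs (2, 3, 1, 1), free (3, 3, 3, 3)); after release of (2, 0, 2, 3) the pool is (5, 3, 5, 6)
  run T_h (needs (3, 1, 0, 1), free (5, 3, 5, 6)); after release of (2, 0, 0, 1) the pool is (7, 3, 5, 7)
  run T_f (needs (4, 3, 2, 6), free (7, 3, 5, 7)); after release of (0, 0, 0, 1) the pool is (7, 3, 5, 8)
The stuck group stays short no matter what:
  T_i still needs (2, 4, 1, 2) but only (7, 3, 5, 8) is free — short on R0
  T_b still needs (4, 5, 1, 1) but only (7, 3, 5, 8) is free — short on R0


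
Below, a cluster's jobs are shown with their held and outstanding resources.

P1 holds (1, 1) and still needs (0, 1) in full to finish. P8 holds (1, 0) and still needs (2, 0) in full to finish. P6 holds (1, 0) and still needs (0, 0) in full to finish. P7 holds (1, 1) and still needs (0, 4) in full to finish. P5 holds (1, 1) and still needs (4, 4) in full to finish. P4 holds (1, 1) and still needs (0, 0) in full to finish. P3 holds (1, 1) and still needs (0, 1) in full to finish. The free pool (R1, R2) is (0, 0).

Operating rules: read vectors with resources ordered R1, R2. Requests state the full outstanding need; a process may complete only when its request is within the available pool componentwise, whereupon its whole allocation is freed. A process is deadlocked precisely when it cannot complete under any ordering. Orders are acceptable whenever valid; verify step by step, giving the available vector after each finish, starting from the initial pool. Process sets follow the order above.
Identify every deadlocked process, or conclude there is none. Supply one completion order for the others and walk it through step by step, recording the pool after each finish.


Deadlocked: P7 and P5.
Key observation: R2 is the bottleneck — with P4, P6, P1, P8, P3 done the pool holds (5, 3), short of every remaining need.
One completion order for the rest: P4, P6, P1, P8, P3. Walking it through:
  pool = (0, 0)
  run P4 (needs (0, 0), free (0, 0)); after release of (1, 1) the pool is (1, 1)
  run P6 (needs (0, 0), free (1, 1)); after release of (1, 0) the pool is (2, 1)
  run P1 (needs (0, 1), free (2, 1)); after release of (1, 1) the pool is (3, 2)
  run P8 (needs (2, 0), free (3, 2)); after release of (1, 0) the pool is (4, 2)
  run P3 (needs (0, 1), free (4, 2)); after release of (1, 1) the pool is (5, 3)
None of the blocked processes ever fits:
  P7 cannot run: need (0, 4) vs free (5, 3) (insufficient R2)
  P5 cannot run: need (4, 4) vs free (5, 3) (insufficient R2)


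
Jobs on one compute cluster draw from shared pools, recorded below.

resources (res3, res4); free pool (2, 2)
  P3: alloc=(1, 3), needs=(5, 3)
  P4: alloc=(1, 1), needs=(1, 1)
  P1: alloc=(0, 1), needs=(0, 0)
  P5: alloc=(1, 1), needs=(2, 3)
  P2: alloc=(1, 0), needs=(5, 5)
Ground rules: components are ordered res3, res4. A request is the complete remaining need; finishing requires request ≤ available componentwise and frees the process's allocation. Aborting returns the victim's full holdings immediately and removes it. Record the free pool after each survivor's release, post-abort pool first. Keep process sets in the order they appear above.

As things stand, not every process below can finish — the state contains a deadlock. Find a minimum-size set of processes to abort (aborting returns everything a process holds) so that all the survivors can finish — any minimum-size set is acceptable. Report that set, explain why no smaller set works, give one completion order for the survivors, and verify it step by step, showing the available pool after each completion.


The answer: abort P2.
Key observation: aborting P2 returns (1, 0), and P3 — hopeless before — runs at step 4 with the returned capacity in the pool.
Why nothing smaller works: aborting no one leaves the state deadlocked as given.
The survivors complete as P1, P4, P5, P3. Step-by-step check (starting from the post-abort pool):
  pool = (3, 2)
  P1: need (0, 0) fits (3, 2); releases (0, 1), pool now (3, 3)
  P4: need (1, 1) fits (3, 3); releases (1, 1), pool now (4, 4)
  P5: need (2, 3) fits (4, 4); releases (1, 1), pool now (5, 5)
  P3: need (5, 3) fits (5, 5); releases (1, 3), pool now (6, 8)


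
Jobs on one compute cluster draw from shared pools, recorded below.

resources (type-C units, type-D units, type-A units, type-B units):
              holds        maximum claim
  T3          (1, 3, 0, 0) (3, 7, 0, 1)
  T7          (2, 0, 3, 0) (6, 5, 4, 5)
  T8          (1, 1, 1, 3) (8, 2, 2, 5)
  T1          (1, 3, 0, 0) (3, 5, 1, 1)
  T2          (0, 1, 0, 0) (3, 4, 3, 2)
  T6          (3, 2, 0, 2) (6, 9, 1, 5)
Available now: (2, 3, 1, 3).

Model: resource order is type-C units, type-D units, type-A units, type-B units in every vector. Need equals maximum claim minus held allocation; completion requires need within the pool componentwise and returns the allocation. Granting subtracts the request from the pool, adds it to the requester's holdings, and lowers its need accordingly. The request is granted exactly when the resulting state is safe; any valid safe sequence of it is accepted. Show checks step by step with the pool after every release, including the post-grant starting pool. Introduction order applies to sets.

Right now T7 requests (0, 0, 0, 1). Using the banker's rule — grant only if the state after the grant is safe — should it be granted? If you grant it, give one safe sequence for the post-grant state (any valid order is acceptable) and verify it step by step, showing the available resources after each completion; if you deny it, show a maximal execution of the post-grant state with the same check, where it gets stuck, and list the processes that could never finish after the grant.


DENY: after the grant no complete ordering would exist.
Key observation: after T1, T3 the pool peaks at (4, 9, 1, 2), and each blocked process is short somewhere: T7 on type-B units; T8 on type-C units; T2 on type-A units; T6 on type-B units.
Pretend the grant happened; the run T1, T3 goes as far as possible. Verifying each step:
  pool = (2, 3, 1, 2)
  run T1 (needs (2, 2, 1, 1), free (2, 3, 1, 2)); after release of (1, 3, 0, 0) the pool is (3, 6, 1, 2)
  run T3 (needs (2, 4, 0, 1), free (3, 6, 1, 2)); after release of (1, 3, 0, 0) the pool is (4, 9, 1, 2)
  T7 still needs (4, 5, 1, 4) but only (4, 9, 1, 2) is free — short on type-B units
  T8 still needs (7, 1, 1, 2) but only (4, 9, 1, 2) is free — short on type-C units
  T2 still needs (3, 3, 3, 2) but only (4, 9, 1, 2) is free — short on type-A units
  T6 still needs (3, 7, 1, 3) but only (4, 9, 1, 2) is free — short on type-B units
Post-grant, the permanently blocked set is T7, T8, T2 and T6.


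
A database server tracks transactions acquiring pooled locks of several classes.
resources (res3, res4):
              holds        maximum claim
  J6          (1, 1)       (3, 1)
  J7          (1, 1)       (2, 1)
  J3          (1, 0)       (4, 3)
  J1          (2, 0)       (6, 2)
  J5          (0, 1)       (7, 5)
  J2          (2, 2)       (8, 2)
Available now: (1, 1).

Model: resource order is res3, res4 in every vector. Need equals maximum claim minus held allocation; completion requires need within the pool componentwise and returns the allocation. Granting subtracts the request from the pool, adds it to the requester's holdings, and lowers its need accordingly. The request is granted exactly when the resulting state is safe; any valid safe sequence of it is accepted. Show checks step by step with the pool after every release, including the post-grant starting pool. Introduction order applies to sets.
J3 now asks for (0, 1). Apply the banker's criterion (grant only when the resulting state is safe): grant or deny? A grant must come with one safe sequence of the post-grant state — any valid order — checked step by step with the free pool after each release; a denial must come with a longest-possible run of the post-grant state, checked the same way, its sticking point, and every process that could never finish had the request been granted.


GRANT — the state after the grant stays safe, e.g. via J7, J6, J3, J1, J2, J5.
Key observation: after the grant the pool drops to (1, 0), which still lets J7 finish first and unwind the rest.
Step-by-step check of the post-grant state:
  pool = (1, 0)
  J7 needs (1, 0) <= (1, 0) -> finishes; pool += (1, 1) = (2, 1)
  J6 needs (2, 0) <= (2, 1) -> finishes; pool += (1, 1) = (3, 2)
  J3 needs (3, 2) <= (3, 2) -> finishes; pool += (1, 1) = (4, 3)
  J1 needs (4, 2) <= (4, 3) -> finishes; pool += (2, 0) = (6, 3)
  J2 needs (6, 0) <= (6, 3) -> finishes; pool += (2, 2) = (8, 5)
  J5 needs (7, 4) <= (8, 5) -> finishes; pool += (0, 1) = (8, 6)


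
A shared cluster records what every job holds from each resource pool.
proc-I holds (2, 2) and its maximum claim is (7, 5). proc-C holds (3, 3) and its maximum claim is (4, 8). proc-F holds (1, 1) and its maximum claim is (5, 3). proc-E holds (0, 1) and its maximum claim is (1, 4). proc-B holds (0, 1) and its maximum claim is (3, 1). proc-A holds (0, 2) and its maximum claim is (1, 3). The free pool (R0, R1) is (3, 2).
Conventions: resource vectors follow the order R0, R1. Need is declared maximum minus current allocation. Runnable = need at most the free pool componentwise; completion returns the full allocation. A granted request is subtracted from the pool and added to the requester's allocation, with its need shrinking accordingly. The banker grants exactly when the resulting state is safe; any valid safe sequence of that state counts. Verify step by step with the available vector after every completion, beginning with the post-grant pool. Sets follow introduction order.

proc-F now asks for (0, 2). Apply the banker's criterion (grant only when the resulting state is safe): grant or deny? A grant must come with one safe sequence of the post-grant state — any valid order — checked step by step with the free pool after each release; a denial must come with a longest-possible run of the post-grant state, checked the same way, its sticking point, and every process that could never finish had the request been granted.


DENY. Granting would leave the state unsafe.
Key observation: after proc-B, proc-A, proc-E the pool peaks at (3, 4), and each blocked process is short somewhere: proc-I on R0; proc-C on R1; proc-F on R0.
After a pretend grant, a maximal execution: proc-B, proc-A, proc-E — then nothing else fits. Check, step by step:
  pool = (3, 0)
  run proc-B (needs (3, 0), free (3, 0)); after release of (0, 1) the pool is (3, 1)
  run proc-A (needs (1, 1), free (3, 1)); after release of (0, 2) the pool is (3, 3)
  run proc-E (needs (1, 3), free (3, 3)); after release of (0, 1) the pool is (3, 4)
  proc-I cannot run: need (5, 3) vs free (3, 4) (insufficient R0)
  proc-C cannot run: need (1, 5) vs free (3, 4) (insufficient R1)
  proc-F cannot run: need (4, 0) vs free (3, 4) (insufficient R0)
Processes that could never finish after the grant: proc-I, proc-C and proc-F.


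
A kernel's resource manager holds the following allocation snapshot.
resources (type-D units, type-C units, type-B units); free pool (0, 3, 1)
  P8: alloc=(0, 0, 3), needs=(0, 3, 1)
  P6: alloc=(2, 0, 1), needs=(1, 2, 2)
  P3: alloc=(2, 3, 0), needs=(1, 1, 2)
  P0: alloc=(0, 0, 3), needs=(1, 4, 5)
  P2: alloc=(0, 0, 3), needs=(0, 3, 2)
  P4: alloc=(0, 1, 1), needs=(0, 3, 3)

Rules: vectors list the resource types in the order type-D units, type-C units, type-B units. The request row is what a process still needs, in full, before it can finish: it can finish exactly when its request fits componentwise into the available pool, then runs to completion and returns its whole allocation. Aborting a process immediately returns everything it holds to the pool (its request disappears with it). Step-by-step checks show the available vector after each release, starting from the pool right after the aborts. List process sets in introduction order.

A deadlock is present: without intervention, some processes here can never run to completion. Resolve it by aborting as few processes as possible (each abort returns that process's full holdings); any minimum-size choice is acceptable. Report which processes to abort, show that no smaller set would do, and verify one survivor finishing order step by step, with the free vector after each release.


Abort P3.
Key observation: the returned (2, 3, 0) from P3 is what brings P6 — unrunnable before, under any order — into play at step 2.
Why nothing smaller works: aborting no one leaves the state deadlocked as given.
Survivors finish in the order: P8, P6, P0, P2, P4. Check, step by step (pool after the aborts first):
  pool = (2, 6, 1)
  P8 needs (0, 3, 1) <= (2, 6, 1) -> finishes; pool += (0, 0, 3) = (2, 6, 4)
  P6 needs (1, 2, 2) <= (2, 6, 4) -> finishes; pool += (2, 0, 1) = (4, 6, 5)
  P0 needs (1, 4, 5) <= (4, 6, 5) -> finishes; pool += (0, 0, 3) = (4, 6, 8)
  P2 needs (0, 3, 2) <= (4, 6, 8) -> finishes; pool += (0, 0, 3) = (4, 6, 11)
  P4 needs (0, 3, 3) <= (4, 6, 11) -> finishes; pool += (0, 1, 1) = (4, 7, 12)


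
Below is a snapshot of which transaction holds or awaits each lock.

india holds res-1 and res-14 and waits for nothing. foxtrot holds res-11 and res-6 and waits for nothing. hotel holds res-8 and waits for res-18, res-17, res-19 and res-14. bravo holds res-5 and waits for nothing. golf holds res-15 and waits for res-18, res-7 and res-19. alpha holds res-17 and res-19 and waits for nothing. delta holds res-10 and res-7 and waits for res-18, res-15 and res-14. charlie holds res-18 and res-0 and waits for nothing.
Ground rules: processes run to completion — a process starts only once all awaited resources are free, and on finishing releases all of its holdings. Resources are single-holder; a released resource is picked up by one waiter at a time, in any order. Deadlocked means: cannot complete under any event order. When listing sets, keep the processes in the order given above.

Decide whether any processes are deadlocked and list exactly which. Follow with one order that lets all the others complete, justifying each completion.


Deadlocked set: golf and delta.
Key observation: the waits loop around golf -> delta -> golf with no way out; no other process is dragged down with it.
A valid finishing order for the others: foxtrot, india, charlie, alpha, hotel, bravo.
Step-by-step check:
  foxtrot waits on nothing -> runs at once and releases res-11 and res-6
  india waits on nothing -> runs at once and releases res-1 and res-14
  charlie waits on nothing -> runs at once and releases res-18 and res-0
  alpha waits on nothing -> runs at once and releases res-17 and res-19
  run hotel (all its waits — res-18, res-17, res-19 and res-14 — are resolved); releases res-8
  bravo waits on nothing -> runs at once and releases res-5


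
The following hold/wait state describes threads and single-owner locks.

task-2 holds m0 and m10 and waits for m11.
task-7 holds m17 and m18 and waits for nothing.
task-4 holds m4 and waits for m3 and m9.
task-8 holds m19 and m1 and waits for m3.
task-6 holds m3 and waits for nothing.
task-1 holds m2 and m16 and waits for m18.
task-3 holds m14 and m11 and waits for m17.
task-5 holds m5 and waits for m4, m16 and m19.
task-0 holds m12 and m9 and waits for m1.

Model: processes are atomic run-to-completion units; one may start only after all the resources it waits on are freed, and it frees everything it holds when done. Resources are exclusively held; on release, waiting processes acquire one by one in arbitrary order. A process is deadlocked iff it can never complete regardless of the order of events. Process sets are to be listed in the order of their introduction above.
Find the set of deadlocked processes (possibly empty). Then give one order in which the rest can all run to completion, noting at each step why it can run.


Nothing here is deadlocked.
Key observation: no waiting chain loops back on itself — every chain ends at a process that waits on nothing, so everyone eventually runs.
A valid finishing order for the others: task-6, task-8, task-7, task-0, task-4, task-3, task-1, task-2, task-5.
Check, step by step:
  task-6: no waits; runs immediately, freeing m3
  task-8 waits on m3 — all released -> runs and releases m19 and m1
  task-7: no waits; runs immediately, freeing m17 and m18
  task-0 waits on m1 — all released -> runs and releases m12 and m9
  task-4 waits on m3 and m9 — all released -> runs and releases m4
  task-3 waits on m17 — all released -> runs and releases m14 and m11
  task-1 waits on m18 — all released -> runs and releases m2 and m16
  task-2 waits on m11 — all released -> runs and releases m0 and m10
  task-5 waits on m4, m16 and m19 — all released -> runs and releases m5


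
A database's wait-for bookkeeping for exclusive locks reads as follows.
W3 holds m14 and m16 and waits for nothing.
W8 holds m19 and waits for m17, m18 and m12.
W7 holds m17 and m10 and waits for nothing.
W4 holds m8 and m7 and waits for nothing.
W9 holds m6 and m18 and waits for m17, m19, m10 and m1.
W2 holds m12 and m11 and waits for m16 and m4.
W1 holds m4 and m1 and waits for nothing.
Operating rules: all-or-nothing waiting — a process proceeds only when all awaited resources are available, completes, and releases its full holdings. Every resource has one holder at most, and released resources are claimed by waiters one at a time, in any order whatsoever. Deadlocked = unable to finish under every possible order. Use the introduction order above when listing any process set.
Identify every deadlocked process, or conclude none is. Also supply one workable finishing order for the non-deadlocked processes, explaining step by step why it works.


Deadlocked set: W8 and W9.
Key observation: the loop W8 -> W9 -> W8 blocks itself forever; no other process is dragged down with it.
The rest can finish in the order W7, W3, W4, W1, W2.
Step-by-step check:
  W7 waits on nothing -> runs at once and releases m17 and m10
  W3 waits on nothing -> runs at once and releases m14 and m16
  W4 waits on nothing -> runs at once and releases m8 and m7
  W1 waits on nothing -> runs at once and releases m4 and m1
  run W2 (all its waits — m16 and m4 — are resolved); releases m12 and m11
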